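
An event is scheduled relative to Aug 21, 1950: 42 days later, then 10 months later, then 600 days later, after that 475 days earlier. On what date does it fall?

December 5, 1951

Adding 42 days from August 21, 1950:
August has 31 days, so 31 − 21 = 10 days remain after August 21, 1950; 42 − 10 = 32 left.
September 1950 has 30 days: 32 − 30 = 2 left.
2 days into October 1950 → October 2, 1950.
Adding 10 months from October 2, 1950:
month 10 + 10 = 20, which is month 8 of year 1951 → August 1951.
Day 2 is valid in August, giving August 2, 1951.
Adding 600 days from August 2, 1951:
August has 31 days, so 31 − 2 = 29 days remain after August 2, 1951; 600 − 29 = 571 left.
September 1951 has 30 days: 571 − 30 = 541 left.
October 1951 has 31 days: 541 − 31 = 510 left.
November 1951 has 30 days: 510 − 30 = 480 left.
December 1951 has 31 days: 480 − 31 = 449 left.
January 1952 has 31 days: 449 − 31 = 418 left.
February 1952 has 29 days (1952 is a leap year): 418 − 29 = 389 left.
March 1952 has 31 days: 389 − 31 = 358 left.
April 1952 has 30 days: 358 − 30 = 328 left.
May 1952 has 31 days: 328 − 31 = 297 left.
June 1952 has 30 days: 297 − 30 = 267 left.
July 1952 has 31 days: 267 − 31 = 236 left.
August 1952 has 31 days: 236 − 31 = 205 left.
September 1952 has 30 days: 205 − 30 = 175 left.
October 1952 has 31 days: 175 − 31 = 144 left.
November 1952 has 30 days: 144 − 30 = 114 left.
December 1952 has 31 days: 114 − 31 = 83 left.
January 1953 has 31 days: 83 − 31 = 52 left.
February 1953 has 28 days (1953 is not a leap year): 52 − 28 = 24 left.
24 days into March 1953 → March 24, 1953.
Counting back 475 days from March 24, 1953:
Going back 24 days from March 24, 1953 reaches the end of the previous month; 475 − 24 = 451 left.
February 1953 has 28 days (1953 is not a leap year): 451 − 28 = 423 left.
January 1953 has 31 days: 423 − 31 = 392 left.
December 1952 has 31 days: 392 − 31 = 361 left.
November 1952 has 30 days: 361 − 30 = 331 left.
October 1952 has 31 days: 331 − 31 = 300 left.
September 1952 has 30 days: 300 − 30 = 270 left.
August 1952 has 31 days: 270 − 31 = 239 left.
July 1952 has 31 days: 239 − 31 = 208 left.
June 1952 has 30 days: 208 − 30 = 178 left.
May 1952 has 31 days: 178 − 31 = 147 left.
April 1952 has 30 days: 147 − 30 = 117 left.
March 1952 has 31 days: 117 − 31 = 86 left.
February 1952 has 29 days (1952 is a leap year): 86 − 29 = 57 left.
January 1952 has 31 days: 57 − 31 = 26 left.
December 1951 has 31 days; 31 − 26 = 5 → December 5, 1951.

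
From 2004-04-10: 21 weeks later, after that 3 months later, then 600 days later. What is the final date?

Counting forward 21 weeks (= 147 days) from April 10, 2004:
April has 30 days, so 30 − 10 = 20 days remain after April 10, 2004; 147 − 20 = 127 left.
May 2004 has 31 days: 127 − 31 = 96 left.
June 2004 has 30 days: 96 − 30 = 66 left.
July 2004 has 31 days: 66 − 31 = 35 left.
August 2004 has 31 days: 35 − 31 = 4 left.
4 days into September 2004 → September 4, 2004.
Adding 3 months from September 4, 2004:
month 9 + 3 = 12 → December 2004.
Day 4 is valid in December, giving December 4, 2004.
Advancing 600 days from December 4, 2004:
December has 31 days, so 31 − 4 = 27 days remain after December 4, 2004; 600 − 27 = 573 left.
January 2005 has 31 days: 573 − 31 = 542 left.
February 2005 has 28 days (2005 is not a leap year): 542 − 28 = 514 left.
March 2005 has 31 days: 514 − 31 = 483 left.
April 2005 has 30 days: 483 − 30 = 453 left.
May 2005 has 31 days: 453 − 31 = 422 left.
June 2005 has 30 days: 422 − 30 = 392 left.
July 2005 has 31 days: 392 − 31 = 361 left.
August 2005 has 31 days: 361 − 31 = 330 left.
September 2005 has 30 days: 330 − 30 = 300 left.
October 2005 has 31 days: 300 − 31 = 269 left.
November 2005 has 30 days: 269 − 30 = 239 left.
December 2005 has 31 days: 239 − 31 = 208 left.
January 2006 has 31 days: 208 − 31 = 177 left.
February 2006 has 28 days (2006 is not a leap year): 177 − 28 = 149 left.
March 2006 has 31 days: 149 − 31 = 118 left.
April 2006 has 30 days: 118 − 30 = 88 left.
May 2006 has 31 days: 88 − 31 = 57 left.
June 2006 has 30 days: 57 − 30 = 27 left.
27 days into July 2006 → July 27, 2006.

July 27, 2006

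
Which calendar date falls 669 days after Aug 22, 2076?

June 22, 2078

Advancing 669 days from August 22, 2076.
August has 31 days, so 31 − 22 = 9 days remain after August 22, 2076; 669 − 9 = 660 left.
September 2076 has 30 days: 660 − 30 = 630 left.
October 2076 has 31 days: 630 − 31 = 599 left.
November 2076 has 30 days: 599 − 30 = 569 left.
December 2076 has 31 days: 569 − 31 = 538 left.
January 2077 has 31 days: 538 − 31 = 507 left.
February 2077 has 28 days (2077 is not a leap year): 507 − 28 = 479 left.
March 2077 has 31 days: 479 − 31 = 448 left.
April 2077 has 30 days: 448 − 30 = 418 left.
May 2077 has 31 days: 418 − 31 = 387 left.
June 2077 has 30 days: 387 − 30 = 357 left.
July 2077 has 31 days: 357 − 31 = 326 left.
August 2077 has 31 days: 326 − 31 = 295 left.
September 2077 has 30 days: 295 − 30 = 265 left.
October 2077 has 31 days: 265 − 31 = 234 left.
November 2077 has 30 days: 234 − 30 = 204 left.
December 2077 has 31 days: 204 − 31 = 173 left.
January 2078 has 31 days: 173 − 31 = 142 left.
February 2078 has 28 days (2078 is not a leap year): 142 − 28 = 114 left.
March 2078 has 31 days: 114 − 31 = 83 left.
April 2078 has 30 days: 83 − 30 = 53 left.
May 2078 has 31 days: 53 − 31 = 22 left.
22 days into June 2078 → June 22, 2078.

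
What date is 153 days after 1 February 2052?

July 3, 2052

Adding 153 days from February 1, 2052.
February has 29 days, so 29 − 1 = 28 days remain after February 1, 2052; 153 − 28 = 125 left.
March 2052 has 31 days: 125 − 31 = 94 left.
April 2052 has 30 days: 94 − 30 = 64 left.
May 2052 has 31 days: 64 − 31 = 33 left.
June 2052 has 30 days: 33 − 30 = 3 left.
3 days into July 2052 → July 3, 2052.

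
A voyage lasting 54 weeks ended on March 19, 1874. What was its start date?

March 6, 1873

Going back 54 weeks = 378 days from March 19, 1874.
Going back 19 days from March 19, 1874 reaches the end of the previous month; 378 − 19 = 359 left.
February 1874 has 28 days (1874 is not a leap year): 359 − 28 = 331 left.
January 1874 has 31 days: 331 − 31 = 300 left.
December 1873 has 31 days: 300 − 31 = 269 left.
November 1873 has 30 days: 269 − 30 = 239 left.
October 1873 has 31 days: 239 − 31 = 208 left.
September 1873 has 30 days: 208 − 30 = 178 left.
August 1873 has 31 days: 178 − 31 = 147 left.
July 1873 has 31 days: 147 − 31 = 116 left.
June 1873 has 30 days: 116 − 30 = 86 left.
May 1873 has 31 days: 86 − 31 = 55 left.
April 1873 has 30 days: 55 − 30 = 25 left.
March 1873 has 31 days; 31 − 25 = 6 → March 6, 1873.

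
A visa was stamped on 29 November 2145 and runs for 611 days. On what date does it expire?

Counting forward 611 days from November 29, 2145.
November has 30 days, so 30 − 29 = 1 day remains after November 29, 2145; 611 − 1 = 610 left.
December 2145 has 31 days: 610 − 31 = 579 left.
January 2146 has 31 days: 579 − 31 = 548 left.
February 2146 has 28 days (2146 is not a leap year): 548 − 28 = 520 left.
March 2146 has 31 days: 520 − 31 = 489 left.
April 2146 has 30 days: 489 − 30 = 459 left.
May 2146 has 31 days: 459 − 31 = 428 left.
June 2146 has 30 days: 428 − 30 = 398 left.
July 2146 has 31 days: 398 − 31 = 367 left.
August 2146 has 31 days: 367 − 31 = 336 left.
September 2146 has 30 days: 336 − 30 = 306 left.
October 2146 has 31 days: 306 − 31 = 275 left.
November 2146 has 30 days: 275 − 30 = 245 left.
December 2146 has 31 days: 245 − 31 = 214 left.
January 2147 has 31 days: 214 − 31 = 183 left.
February 2147 has 28 days (2147 is not a leap year): 183 − 28 = 155 left.
March 2147 has 31 days: 155 − 31 = 124 left.
April 2147 has 30 days: 124 − 30 = 94 left.
May 2147 has 31 days: 94 − 31 = 63 left.
June 2147 has 30 days: 63 − 30 = 33 left.
July 2147 has 31 days: 33 − 31 = 2 left.
2 days into August 2147 → August 2, 2147.

August 2, 2147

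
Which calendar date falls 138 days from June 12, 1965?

October 28, 1965

Counting forward 138 days from June 12, 1965.
June has 30 days, so 30 − 12 = 18 days remain after June 12, 1965; 138 − 18 = 120 left.
July 1965 has 31 days: 120 − 31 = 89 left.
August 1965 has 31 days: 89 − 31 = 58 left.
September 1965 has 30 days: 58 − 30 = 28 left.
28 days into October 1965 → October 28, 1965.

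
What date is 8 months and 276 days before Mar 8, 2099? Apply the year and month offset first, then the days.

October 5, 2097

Counting back 8 months and 276 days from March 8, 2099: first the month/year part, then the days.
month 3 − 8 = -5, which is month 7 of year 2098 → July 2098.
Day 8 is valid in July, giving July 8, 2098.
Now subtract 276 days from July 8, 2098.
Going back 8 days from July 8, 2098 reaches the end of the previous month; 276 − 8 = 268 left.
June 2098 has 30 days: 268 − 30 = 238 left.
May 2098 has 31 days: 238 − 31 = 207 left.
April 2098 has 30 days: 207 − 30 = 177 left.
March 2098 has 31 days: 177 − 31 = 146 left.
February 2098 has 28 days (2098 is not a leap year): 146 − 28 = 118 left.
January 2098 has 31 days: 118 − 31 = 87 left.
December 2097 has 31 days: 87 − 31 = 56 left.
November 2097 has 30 days: 56 − 30 = 26 left.
October 2097 has 31 days; 31 − 26 = 5 → October 5, 2097.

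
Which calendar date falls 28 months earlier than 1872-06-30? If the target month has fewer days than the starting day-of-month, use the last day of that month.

February 28, 1870

Going back 28 months from June 30, 1872.
month 6 − 28 = -22, which is month 2 of year 1870 → February 1870.
February 1870 has only 28 days (1870 is not a leap year — relevant if February), and the start was day 30, so the date clamps to February 28, 1870.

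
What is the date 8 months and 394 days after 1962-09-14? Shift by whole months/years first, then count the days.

Adding 8 months and 394 days from September 14, 1962: first the month/year part, then the days.
month 9 + 8 = 17, which is month 5 of year 1963 → May 1963.
Day 14 is valid in May, giving May 14, 1963.
Now add 394 days from May 14, 1963.
May has 31 days, so 31 − 14 = 17 days remain after May 14, 1963; 394 − 17 = 377 left.
June 1963 has 30 days: 377 − 30 = 347 left.
July 1963 has 31 days: 347 − 31 = 316 left.
August 1963 has 31 days: 316 − 31 = 285 left.
September 1963 has 30 days: 285 − 30 = 255 left.
October 1963 has 31 days: 255 − 31 = 224 left.
November 1963 has 30 days: 224 − 30 = 194 left.
December 1963 has 31 days: 194 − 31 = 163 left.
January 1964 has 31 days: 163 − 31 = 132 left.
February 1964 has 29 days (1964 is a leap year): 132 − 29 = 103 left.
March 1964 has 31 days: 103 − 31 = 72 left.
April 1964 has 30 days: 72 − 30 = 42 left.
May 1964 has 31 days: 42 − 31 = 11 left.
11 days into June 1964 → June 11, 1964.

June 11, 1964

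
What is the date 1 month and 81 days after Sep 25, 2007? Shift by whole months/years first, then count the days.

Advancing 1 month and 81 days from September 25, 2007: first the month/year part, then the days.
month 9 + 1 = 10 → October 2007.
Day 25 is valid in October, giving October 25, 2007.
Now add 81 days from October 25, 2007.
October has 31 days, so 31 − 25 = 6 days remain after October 25, 2007; 81 − 6 = 75 left.
November 2007 has 30 days: 75 − 30 = 45 left.
December 2007 has 31 days: 45 − 31 = 14 left.
14 days into January 2008 → January 14, 2008.

January 14, 2008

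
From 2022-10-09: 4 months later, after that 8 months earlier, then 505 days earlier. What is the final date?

January 20, 2021

Counting forward 4 months from October 9, 2022:
month 10 + 4 = 14, which is month 2 of year 2023 → February 2023.
Day 9 is valid in February, giving February 9, 2023.
Counting back 8 months from February 9, 2023:
month 2 − 8 = -6, which is month 6 of year 2022 → June 2022.
Day 9 is valid in June, giving June 9, 2022.
Counting back 505 days from June 9, 2022:
Going back 9 days from June 9, 2022 reaches the end of the previous month; 505 − 9 = 496 left.
May 2022 has 31 days: 496 − 31 = 465 left.
April 2022 has 30 days: 465 − 30 = 435 left.
March 2022 has 31 days: 435 − 31 = 404 left.
February 2022 has 28 days (2022 is not a leap year): 404 − 28 = 376 left.
January 2022 has 31 days: 376 − 31 = 345 left.
December 2021 has 31 days: 345 − 31 = 314 left.
November 2021 has 30 days: 314 − 30 = 284 left.
October 2021 has 31 days: 284 − 31 = 253 left.
September 2021 has 30 days: 253 − 30 = 223 left.
August 2021 has 31 days: 223 − 31 = 192 left.
July 2021 has 31 days: 192 − 31 = 161 left.
June 2021 has 30 days: 161 − 30 = 131 left.
May 2021 has 31 days: 131 − 31 = 100 left.
April 2021 has 30 days: 100 − 30 = 70 left.
March 2021 has 31 days: 70 − 31 = 39 left.
February 2021 has 28 days (2021 is not a leap year): 39 − 28 = 11 left.
January 2021 has 31 days; 31 − 11 = 20 → January 20, 2021.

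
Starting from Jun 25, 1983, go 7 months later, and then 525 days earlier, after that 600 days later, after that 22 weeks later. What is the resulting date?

Advancing 7 months from June 25, 1983:
month 6 + 7 = 13, which is month 1 of year 1984 → January 1984.
Day 25 is valid in January, giving January 25, 1984.
Counting back 525 days from January 25, 1984:
Going back 25 days from January 25, 1984 reaches the end of the previous month; 525 − 25 = 500 left.
December 1983 has 31 days: 500 − 31 = 469 left.
November 1983 has 30 days: 469 − 30 = 439 left.
October 1983 has 31 days: 439 − 31 = 408 left.
September 1983 has 30 days: 408 − 30 = 378 left.
August 1983 has 31 days: 378 − 31 = 347 left.
July 1983 has 31 days: 347 − 31 = 316 left.
June 1983 has 30 days: 316 − 30 = 286 left.
May 1983 has 31 days: 286 − 31 = 255 left.
April 1983 has 30 days: 255 − 30 = 225 left.
March 1983 has 31 days: 225 − 31 = 194 left.
February 1983 has 28 days (1983 is not a leap year): 194 − 28 = 166 left.
January 1983 has 31 days: 166 − 31 = 135 left.
December 1982 has 31 days: 135 − 31 = 104 left.
November 1982 has 30 days: 104 − 30 = 74 left.
October 1982 has 31 days: 74 − 31 = 43 left.
September 1982 has 30 days: 43 − 30 = 13 left.
August 1982 has 31 days; 31 − 13 = 18 → August 18, 1982.
Counting forward 600 days from August 18, 1982:
August has 31 days, so 31 − 18 = 13 days remain after August 18, 1982; 600 − 13 = 587 left.
September 1982 has 30 days: 587 − 30 = 557 left.
October 1982 has 31 days: 557 − 31 = 526 left.
November 1982 has 30 days: 526 − 30 = 496 left.
December 1982 has 31 days: 496 − 31 = 465 left.
January 1983 has 31 days: 465 − 31 = 434 left.
February 1983 has 28 days (1983 is not a leap year): 434 − 28 = 406 left.
March 1983 has 31 days: 406 − 31 = 375 left.
April 1983 has 30 days: 375 − 30 = 345 left.
May 1983 has 31 days: 345 − 31 = 314 left.
June 1983 has 30 days: 314 − 30 = 284 left.
July 1983 has 31 days: 284 − 31 = 253 left.
August 1983 has 31 days: 253 − 31 = 222 left.
September 1983 has 30 days: 222 − 30 = 192 left.
October 1983 has 31 days: 192 − 31 = 161 left.
November 1983 has 30 days: 161 − 30 = 131 left.
December 1983 has 31 days: 131 − 31 = 100 left.
January 1984 has 31 days: 100 − 31 = 69 left.
February 1984 has 29 days (1984 is a leap year): 69 − 29 = 40 left.
March 1984 has 31 days: 40 − 31 = 9 left.
9 days into April 1984 → April 9, 1984.
Adding 22 weeks (= 154 days) from April 9, 1984:
April has 30 days, so 30 − 9 = 21 days remain after April 9, 1984; 154 − 21 = 133 left.
May 1984 has 31 days: 133 − 31 = 102 left.
June 1984 has 30 days: 102 − 30 = 72 left.
July 1984 has 31 days: 72 − 31 = 41 left.
August 1984 has 31 days: 41 − 31 = 10 left.
10 days into September 1984 → September 10, 1984.

September 10, 1984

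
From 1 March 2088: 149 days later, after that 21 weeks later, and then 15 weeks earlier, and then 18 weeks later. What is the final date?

January 12, 2089

Advancing 149 days from March 1, 2088:
March has 31 days, so 31 − 1 = 30 days remain after March 1, 2088; 149 − 30 = 119 left.
April 2088 has 30 days: 119 − 30 = 89 left.
May 2088 has 31 days: 89 − 31 = 58 left.
June 2088 has 30 days: 58 − 30 = 28 left.
28 days into July 2088 → July 28, 2088.
Adding 21 weeks (= 147 days) from July 28, 2088:
July has 31 days, so 31 − 28 = 3 days remain after July 28, 2088; 147 − 3 = 144 left.
August 2088 has 31 days: 144 − 31 = 113 left.
September 2088 has 30 days: 113 − 30 = 83 left.
October 2088 has 31 days: 83 − 31 = 52 left.
November 2088 has 30 days: 52 − 30 = 22 left.
22 days into December 2088 → December 22, 2088.
Going back 15 weeks (= 105 days) from December 22, 2088:
Going back 22 days from December 22, 2088 reaches the end of the previous month; 105 − 22 = 83 left.
November 2088 has 30 days: 83 − 30 = 53 left.
October 2088 has 31 days: 53 − 31 = 22 left.
September 2088 has 30 days; 30 − 22 = 8 → September 8, 2088.
Adding 18 weeks (= 126 days) from September 8, 2088:
September has 30 days, so 30 − 8 = 22 days remain after September 8, 2088; 126 − 22 = 104 left.
October 2088 has 31 days: 104 − 31 = 73 left.
November 2088 has 30 days: 73 − 30 = 43 left.
December 2088 has 31 days: 43 − 31 = 12 left.
12 days into January 2089 → January 12, 2089.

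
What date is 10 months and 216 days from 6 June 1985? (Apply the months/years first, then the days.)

November 8, 1986

Counting forward 10 months and 216 days from June 6, 1985: first the month/year part, then the days.
month 6 + 10 = 16, which is month 4 of year 1986 → April 1986.
Day 6 is valid in April, giving April 6, 1986.
Now add 216 days from April 6, 1986.
April has 30 days, so 30 − 6 = 24 days remain after April 6, 1986; 216 − 24 = 192 left.
May 1986 has 31 days: 192 − 31 = 161 left.
June 1986 has 30 days: 161 − 30 = 131 left.
July 1986 has 31 days: 131 − 31 = 100 left.
August 1986 has 31 days: 100 − 31 = 69 left.
September 1986 has 30 days: 69 − 30 = 39 left.
October 1986 has 31 days: 39 − 31 = 8 left.
8 days into November 1986 → November 8, 1986.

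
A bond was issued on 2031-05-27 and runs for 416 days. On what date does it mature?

Advancing 416 days from May 27, 2031.
May has 31 days, so 31 − 27 = 4 days remain after May 27, 2031; 416 − 4 = 412 left.
June 2031 has 30 days: 412 − 30 = 382 left.
July 2031 has 31 days: 382 − 31 = 351 left.
August 2031 has 31 days: 351 − 31 = 320 left.
September 2031 has 30 days: 320 − 30 = 290 left.
October 2031 has 31 days: 290 − 31 = 259 left.
November 2031 has 30 days: 259 − 30 = 229 left.
December 2031 has 31 days: 229 − 31 = 198 left.
January 2032 has 31 days: 198 − 31 = 167 left.
February 2032 has 29 days (2032 is a leap year): 167 − 29 = 138 left.
March 2032 has 31 days: 138 − 31 = 107 left.
April 2032 has 30 days: 107 − 30 = 77 left.
May 2032 has 31 days: 77 − 31 = 46 left.
June 2032 has 30 days: 46 − 30 = 16 left.
16 days into July 2032 → July 16, 2032.

July 16, 2032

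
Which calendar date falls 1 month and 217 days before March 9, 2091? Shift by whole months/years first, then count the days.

Counting back 1 month and 217 days from March 9, 2091: first the month/year part, then the days.
month 3 − 1 = 2 → February 2091.
Day 9 is valid in February, giving February 9, 2091.
Now subtract 217 days from February 9, 2091.
Going back 9 days from February 9, 2091 reaches the end of the previous month; 217 − 9 = 208 left.
January 2091 has 31 days: 208 − 31 = 177 left.
December 2090 has 31 days: 177 − 31 = 146 left.
November 2090 has 30 days: 146 − 30 = 116 left.
October 2090 has 31 days: 116 − 31 = 85 left.
September 2090 has 30 days: 85 − 30 = 55 left.
August 2090 has 31 days: 55 − 31 = 24 left.
July 2090 has 31 days; 31 − 24 = 7 → July 7, 2090.

July 7, 2090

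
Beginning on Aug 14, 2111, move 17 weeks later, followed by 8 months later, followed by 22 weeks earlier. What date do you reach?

Adding 17 weeks (= 119 days) from August 14, 2111:
August has 31 days, so 31 − 14 = 17 days remain after August 14, 2111; 119 − 17 = 102 left.
September 2111 has 30 days: 102 − 30 = 72 left.
October 2111 has 31 days: 72 − 31 = 41 left.
November 2111 has 30 days: 41 − 30 = 11 left.
11 days into December 2111 → December 11, 2111.
Counting forward 8 months from December 11, 2111:
month 12 + 8 = 20, which is month 8 of year 2112 → August 2112.
Day 11 is valid in August, giving August 11, 2112.
Counting back 22 weeks (= 154 days) from August 11, 2112:
Going back 11 days from August 11, 2112 reaches the end of the previous month; 154 − 11 = 143 left.
July 2112 has 31 days: 143 − 31 = 112 left.
June 2112 has 30 days: 112 − 30 = 82 left.
May 2112 has 31 days: 82 − 31 = 51 left.
April 2112 has 30 days: 51 − 30 = 21 left.
March 2112 has 31 days; 31 − 21 = 10 → March 10, 2112.

March 10, 2112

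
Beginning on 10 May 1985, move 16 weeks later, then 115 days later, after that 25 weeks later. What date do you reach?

Adding 16 weeks (= 112 days) from May 10, 1985:
May has 31 days, so 31 − 10 = 21 days remain after May 10, 1985; 112 − 21 = 91 left.
June 1985 has 30 days: 91 − 30 = 61 left.
July 1985 has 31 days: 61 − 31 = 30 left.
30 days into August 1985 → August 30, 1985.
Adding 115 days from August 30, 1985:
August has 31 days, so 31 − 30 = 1 day remains after August 30, 1985; 115 − 1 = 114 left.
September 1985 has 30 days: 114 − 30 = 84 left.
October 1985 has 31 days: 84 − 31 = 53 left.
November 1985 has 30 days: 53 − 30 = 23 left.
23 days into December 1985 → December 23, 1985.
Adding 25 weeks (= 175 days) from December 23, 1985:
December has 31 days, so 31 − 23 = 8 days remain after December 23, 1985; 175 − 8 = 167 left.
January 1986 has 31 days: 167 − 31 = 136 left.
February 1986 has 28 days (1986 is not a leap year): 136 − 28 = 108 left.
March 1986 has 31 days: 108 − 31 = 77 left.
April 1986 has 30 days: 77 − 30 = 47 left.
May 1986 has 31 days: 47 − 31 = 16 left.
16 days into June 1986 → June 16, 1986.

June 16, 1986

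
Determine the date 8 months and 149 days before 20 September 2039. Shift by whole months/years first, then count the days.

August 24, 2038

Counting back 8 months and 149 days from September 20, 2039: first the month/year part, then the days.
month 9 − 8 = 1 → January 2039.
Day 20 is valid in January, giving January 20, 2039.
Now subtract 149 days from January 20, 2039.
Going back 20 days from January 20, 2039 reaches the end of the previous month; 149 − 20 = 129 left.
December 2038 has 31 days: 129 − 31 = 98 left.
November 2038 has 30 days: 98 − 30 = 68 left.
October 2038 has 31 days: 68 − 31 = 37 left.
September 2038 has 30 days: 37 − 30 = 7 left.
August 2038 has 31 days; 31 − 7 = 24 → August 24, 2038.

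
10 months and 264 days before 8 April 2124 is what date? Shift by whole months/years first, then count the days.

September 17, 2122

Counting back 10 months and 264 days from April 8, 2124: first the month/year part, then the days.
month 4 − 10 = -6, which is month 6 of year 2123 → June 2123.
Day 8 is valid in June, giving June 8, 2123.
Now subtract 264 days from June 8, 2123.
Going back 8 days from June 8, 2123 reaches the end of the previous month; 264 − 8 = 256 left.
May 2123 has 31 days: 256 − 31 = 225 left.
April 2123 has 30 days: 225 − 30 = 195 left.
March 2123 has 31 days: 195 − 31 = 164 left.
February 2123 has 28 days (2123 is not a leap year): 164 − 28 = 136 left.
January 2123 has 31 days: 136 − 31 = 105 left.
December 2122 has 31 days: 105 − 31 = 74 left.
November 2122 has 30 days: 74 − 30 = 44 left.
October 2122 has 31 days: 44 − 31 = 13 left.
September 2122 has 30 days; 30 − 13 = 17 → September 17, 2122.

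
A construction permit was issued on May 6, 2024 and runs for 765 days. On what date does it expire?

Counting forward 765 days from May 6, 2024.
May has 31 days, so 31 − 6 = 25 days remain after May 6, 2024; 765 − 25 = 740 left.
June 2024 has 30 days: 740 − 30 = 710 left.
July 2024 has 31 days: 710 − 31 = 679 left.
August 2024 has 31 days: 679 − 31 = 648 left.
September 2024 has 30 days: 648 − 30 = 618 left.
October 2024 has 31 days: 618 − 31 = 587 left.
November 2024 has 30 days: 587 − 30 = 557 left.
December 2024 has 31 days: 557 − 31 = 526 left.
January 2025 has 31 days: 526 − 31 = 495 left.
February 2025 has 28 days (2025 is not a leap year): 495 − 28 = 467 left.
March 2025 has 31 days: 467 − 31 = 436 left.
April 2025 has 30 days: 436 − 30 = 406 left.
May 2025 has 31 days: 406 − 31 = 375 left.
June 2025 has 30 days: 375 − 30 = 345 left.
July 2025 has 31 days: 345 − 31 = 314 left.
August 2025 has 31 days: 314 − 31 = 283 left.
September 2025 has 30 days: 283 − 30 = 253 left.
October 2025 has 31 days: 253 − 31 = 222 left.
November 2025 has 30 days: 222 − 30 = 192 left.
December 2025 has 31 days: 192 − 31 = 161 left.
January 2026 has 31 days: 161 − 31 = 130 left.
February 2026 has 28 days (2026 is not a leap year): 130 − 28 = 102 left.
March 2026 has 31 days: 102 − 31 = 71 left.
April 2026 has 30 days: 71 − 30 = 41 left.
May 2026 has 31 days: 41 − 31 = 10 left.
10 days into June 2026 → June 10, 2026.

June 10, 2026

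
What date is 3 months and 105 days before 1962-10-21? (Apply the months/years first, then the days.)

April 7, 1962

Counting back 3 months and 105 days from October 21, 1962: first the month/year part, then the days.
month 10 − 3 = 7 → July 1962.
Day 21 is valid in July, giving July 21, 1962.
Now subtract 105 days from July 21, 1962.
Going back 21 days from July 21, 1962 reaches the end of the previous month; 105 − 21 = 84 left.
June 1962 has 30 days: 84 − 30 = 54 left.
May 1962 has 31 days: 54 − 31 = 23 left.
April 1962 has 30 days; 30 − 23 = 7 → April 7, 1962.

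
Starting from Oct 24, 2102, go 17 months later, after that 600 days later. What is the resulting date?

Advancing 17 months from October 24, 2102:
month 10 + 17 = 27, which is month 3 of year 2104 → March 2104.
Day 24 is valid in March, giving March 24, 2104.
Adding 600 days from March 24, 2104:
March has 31 days, so 31 − 24 = 7 days remain after March 24, 2104; 600 − 7 = 593 left.
April 2104 has 30 days: 593 − 30 = 563 left.
May 2104 has 31 days: 563 − 31 = 532 left.
June 2104 has 30 days: 532 − 30 = 502 left.
July 2104 has 31 days: 502 − 31 = 471 left.
August 2104 has 31 days: 471 − 31 = 440 left.
September 2104 has 30 days: 440 − 30 = 410 left.
October 2104 has 31 days: 410 − 31 = 379 left.
November 2104 has 30 days: 379 − 30 = 349 left.
December 2104 has 31 days: 349 − 31 = 318 left.
January 2105 has 31 days: 318 − 31 = 287 left.
February 2105 has 28 days (2105 is not a leap year): 287 − 28 = 259 left.
March 2105 has 31 days: 259 − 31 = 228 left.
April 2105 has 30 days: 228 − 30 = 198 left.
May 2105 has 31 days: 198 − 31 = 167 left.
June 2105 has 30 days: 167 − 30 = 137 left.
July 2105 has 31 days: 137 − 31 = 106 left.
August 2105 has 31 days: 106 − 31 = 75 left.
September 2105 has 30 days: 75 − 30 = 45 left.
October 2105 has 31 days: 45 − 31 = 14 left.
14 days into November 2105 → November 14, 2105.

November 14, 2105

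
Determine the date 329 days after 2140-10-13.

September 7, 2141

Advancing 329 days from October 13, 2140.
October has 31 days, so 31 − 13 = 18 days remain after October 13, 2140; 329 − 18 = 311 left.
November 2140 has 30 days: 311 − 30 = 281 left.
December 2140 has 31 days: 281 − 31 = 250 left.
January 2141 has 31 days: 250 − 31 = 219 left.
February 2141 has 28 days (2141 is not a leap year): 219 − 28 = 191 left.
March 2141 has 31 days: 191 − 31 = 160 left.
April 2141 has 30 days: 160 − 30 = 130 left.
May 2141 has 31 days: 130 − 31 = 99 left.
June 2141 has 30 days: 99 − 30 = 69 left.
July 2141 has 31 days: 69 − 31 = 38 left.
August 2141 has 31 days: 38 − 31 = 7 left.
7 days into September 2141 → September 7, 2141.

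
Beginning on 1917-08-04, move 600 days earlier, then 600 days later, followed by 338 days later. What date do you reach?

July 8, 1918

Subtracting 600 days from August 4, 1917:
Going back 4 days from August 4, 1917 reaches the end of the previous month; 600 − 4 = 596 left.
July 1917 has 31 days: 596 − 31 = 565 left.
June 1917 has 30 days: 565 − 30 = 535 left.
May 1917 has 31 days: 535 − 31 = 504 left.
April 1917 has 30 days: 504 − 30 = 474 left.
March 1917 has 31 days: 474 − 31 = 443 left.
February 1917 has 28 days (1917 is not a leap year): 443 − 28 = 415 left.
January 1917 has 31 days: 415 − 31 = 384 left.
December 1916 has 31 days: 384 − 31 = 353 left.
November 1916 has 30 days: 353 − 30 = 323 left.
October 1916 has 31 days: 323 − 31 = 292 left.
September 1916 has 30 days: 292 − 30 = 262 left.
August 1916 has 31 days: 262 − 31 = 231 left.
July 1916 has 31 days: 231 − 31 = 200 left.
June 1916 has 30 days: 200 − 30 = 170 left.
May 1916 has 31 days: 170 − 31 = 139 left.
April 1916 has 30 days: 139 − 30 = 109 left.
March 1916 has 31 days: 109 − 31 = 78 left.
February 1916 has 29 days (1916 is a leap year): 78 − 29 = 49 left.
January 1916 has 31 days: 49 − 31 = 18 left.
December 1915 has 31 days; 31 − 18 = 13 → December 13, 1915.
Advancing 600 days from December 13, 1915:
December has 31 days, so 31 − 13 = 18 days remain after December 13, 1915; 600 − 18 = 582 left.
January 1916 has 31 days: 582 − 31 = 551 left.
February 1916 has 29 days (1916 is a leap year): 551 − 29 = 522 left.
March 1916 has 31 days: 522 − 31 = 491 left.
April 1916 has 30 days: 491 − 30 = 461 left.
May 1916 has 31 days: 461 − 31 = 430 left.
June 1916 has 30 days: 430 − 30 = 400 left.
July 1916 has 31 days: 400 − 31 = 369 left.
August 1916 has 31 days: 369 − 31 = 338 left.
September 1916 has 30 days: 338 − 30 = 308 left.
October 1916 has 31 days: 308 − 31 = 277 left.
November 1916 has 30 days: 277 − 30 = 247 left.
December 1916 has 31 days: 247 − 31 = 216 left.
January 1917 has 31 days: 216 − 31 = 185 left.
February 1917 has 28 days (1917 is not a leap year): 185 − 28 = 157 left.
March 1917 has 31 days: 157 − 31 = 126 left.
April 1917 has 30 days: 126 − 30 = 96 left.
May 1917 has 31 days: 96 − 31 = 65 left.
June 1917 has 30 days: 65 − 30 = 35 left.
July 1917 has 31 days: 35 − 31 = 4 left.
4 days into August 1917 → August 4, 1917.
Counting forward 338 days from August 4, 1917:
August has 31 days, so 31 − 4 = 27 days remain after August 4, 1917; 338 − 27 = 311 left.
September 1917 has 30 days: 311 − 30 = 281 left.
October 1917 has 31 days: 281 − 31 = 250 left.
November 1917 has 30 days: 250 − 30 = 220 left.
December 1917 has 31 days: 220 − 31 = 189 left.
January 1918 has 31 days: 189 − 31 = 158 left.
February 1918 has 28 days (1918 is not a leap year): 158 − 28 = 130 left.
March 1918 has 31 days: 130 − 31 = 99 left.
April 1918 has 30 days: 99 − 30 = 69 left.
May 1918 has 31 days: 69 − 31 = 38 left.
June 1918 has 30 days: 38 − 30 = 8 left.
8 days into July 1918 → July 8, 1918.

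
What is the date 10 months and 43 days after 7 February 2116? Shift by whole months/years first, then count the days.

Advancing 10 months and 43 days from February 7, 2116: first the month/year part, then the days.
month 2 + 10 = 12 → December 2116.
Day 7 is valid in December, giving December 7, 2116.
Now add 43 days from December 7, 2116.
December has 31 days, so 31 − 7 = 24 days remain after December 7, 2116; 43 − 24 = 19 left.
19 days into January 2117 → January 19, 2117.

January 19, 2117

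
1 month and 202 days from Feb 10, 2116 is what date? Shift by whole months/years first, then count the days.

September 28, 2116

Counting forward 1 month and 202 days from February 10, 2116: first the month/year part, then the days.
month 2 + 1 = 3 → March 2116.
Day 10 is valid in March, giving March 10, 2116.
Now add 202 days from March 10, 2116.
March has 31 days, so 31 − 10 = 21 days remain after March 10, 2116; 202 − 21 = 181 left.
April 2116 has 30 days: 181 − 30 = 151 left.
May 2116 has 31 days: 151 − 31 = 120 left.
June 2116 has 30 days: 120 − 30 = 90 left.
July 2116 has 31 days: 90 − 31 = 59 left.
August 2116 has 31 days: 59 − 31 = 28 left.
28 days into September 2116 → September 28, 2116.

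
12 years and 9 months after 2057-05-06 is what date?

February 6, 2070

Advancing 12 years and 9 months from May 6, 2057.
+12 years → 2069; month 5 + 9 = 14, which is month 2 of year 2070 → February 2070.
Day 6 is valid in February, giving February 6, 2070.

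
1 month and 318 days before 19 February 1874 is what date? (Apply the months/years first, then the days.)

March 7, 1873

Subtracting 1 month and 318 days from February 19, 1874: first the month/year part, then the days.
month 2 − 1 = 1 → January 1874.
Day 19 is valid in January, giving January 19, 1874.
Now subtract 318 days from January 19, 1874.
Going back 19 days from January 19, 1874 reaches the end of the previous month; 318 − 19 = 299 left.
December 1873 has 31 days: 299 − 31 = 268 left.
November 1873 has 30 days: 268 − 30 = 238 left.
October 1873 has 31 days: 238 − 31 = 207 left.
September 1873 has 30 days: 207 − 30 = 177 left.
August 1873 has 31 days: 177 − 31 = 146 left.
July 1873 has 31 days: 146 − 31 = 115 left.
June 1873 has 30 days: 115 − 30 = 85 left.
May 1873 has 31 days: 85 − 31 = 54 left.
April 1873 has 30 days: 54 − 30 = 24 left.
March 1873 has 31 days; 31 − 24 = 7 → March 7, 1873.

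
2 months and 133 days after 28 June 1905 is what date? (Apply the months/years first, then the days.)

January 8, 1906

Adding 2 months and 133 days from June 28, 1905: first the month/year part, then the days.
month 6 + 2 = 8 → August 1905.
Day 28 is valid in August, giving August 28, 1905.
Now add 133 days from August 28, 1905.
August has 31 days, so 31 − 28 = 3 days remain after August 28, 1905; 133 − 3 = 130 left.
September 1905 has 30 days: 130 − 30 = 100 left.
October 1905 has 31 days: 100 − 31 = 69 left.
November 1905 has 30 days: 69 − 30 = 39 left.
December 1905 has 31 days: 39 − 31 = 8 left.
8 days into January 1906 → January 8, 1906.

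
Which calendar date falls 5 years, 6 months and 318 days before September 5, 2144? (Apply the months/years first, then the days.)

Subtracting 5 years, 6 months and 318 days from September 5, 2144: first the month/year part, then the days.
-5 years → 2139; month 9 − 6 = 3 → March 2139.
Day 5 is valid in March, giving March 5, 2139.
Now subtract 318 days from March 5, 2139.
Going back 5 days from March 5, 2139 reaches the end of the previous month; 318 − 5 = 313 left.
February 2139 has 28 days (2139 is not a leap year): 313 − 28 = 285 left.
January 2139 has 31 days: 285 − 31 = 254 left.
December 2138 has 31 days: 254 − 31 = 223 left.
November 2138 has 30 days: 223 − 30 = 193 left.
October 2138 has 31 days: 193 − 31 = 162 left.
September 2138 has 30 days: 162 − 30 = 132 left.
August 2138 has 31 days: 132 − 31 = 101 left.
July 2138 has 31 days: 101 − 31 = 70 left.
June 2138 has 30 days: 70 − 30 = 40 left.
May 2138 has 31 days: 40 − 31 = 9 left.
April 2138 has 30 days; 30 − 9 = 21 → April 21, 2138.

April 21, 2138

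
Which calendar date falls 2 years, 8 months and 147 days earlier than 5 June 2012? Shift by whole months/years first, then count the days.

Going back 2 years, 8 months and 147 days from June 5, 2012: first the month/year part, then the days.
-2 years → 2010; month 6 − 8 = -2, which is month 10 of year 2009 → October 2009.
Day 5 is valid in October, giving October 5, 2009.
Now subtract 147 days from October 5, 2009.
Going back 5 days from October 5, 2009 reaches the end of the previous month; 147 − 5 = 142 left.
September 2009 has 30 days: 142 − 30 = 112 left.
August 2009 has 31 days: 112 − 31 = 81 left.
July 2009 has 31 days: 81 − 31 = 50 left.
June 2009 has 30 days: 50 − 30 = 20 left.
May 2009 has 31 days; 31 − 20 = 11 → May 11, 2009.

May 11, 2009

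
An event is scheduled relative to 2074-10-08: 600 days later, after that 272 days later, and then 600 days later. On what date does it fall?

October 19, 2078

Advancing 600 days from October 8, 2074:
October has 31 days, so 31 − 8 = 23 days remain after October 8, 2074; 600 − 23 = 577 left.
November 2074 has 30 days: 577 − 30 = 547 left.
December 2074 has 31 days: 547 − 31 = 516 left.
January 2075 has 31 days: 516 − 31 = 485 left.
February 2075 has 28 days (2075 is not a leap year): 485 − 28 = 457 left.
March 2075 has 31 days: 457 − 31 = 426 left.
April 2075 has 30 days: 426 − 30 = 396 left.
May 2075 has 31 days: 396 − 31 = 365 left.
June 2075 has 30 days: 365 − 30 = 335 left.
July 2075 has 31 days: 335 − 31 = 304 left.
August 2075 has 31 days: 304 − 31 = 273 left.
September 2075 has 30 days: 273 − 30 = 243 left.
October 2075 has 31 days: 243 − 31 = 212 left.
November 2075 has 30 days: 212 − 30 = 182 left.
December 2075 has 31 days: 182 − 31 = 151 left.
January 2076 has 31 days: 151 − 31 = 120 left.
February 2076 has 29 days (2076 is a leap year): 120 − 29 = 91 left.
March 2076 has 31 days: 91 − 31 = 60 left.
April 2076 has 30 days: 60 − 30 = 30 left.
30 days into May 2076 → May 30, 2076.
Advancing 272 days from May 30, 2076:
May has 31 days, so 31 − 30 = 1 day remains after May 30, 2076; 272 − 1 = 271 left.
June 2076 has 30 days: 271 − 30 = 241 left.
July 2076 has 31 days: 241 − 31 = 210 left.
August 2076 has 31 days: 210 − 31 = 179 left.
September 2076 has 30 days: 179 − 30 = 149 left.
October 2076 has 31 days: 149 − 31 = 118 left.
November 2076 has 30 days: 118 − 30 = 88 left.
December 2076 has 31 days: 88 − 31 = 57 left.
January 2077 has 31 days: 57 − 31 = 26 left.
26 days into February 2077 → February 26, 2077.
Advancing 600 days from February 26, 2077:
February has 28 days, so 28 − 26 = 2 days remain after February 26, 2077; 600 − 2 = 598 left.
March 2077 has 31 days: 598 − 31 = 567 left.
April 2077 has 30 days: 567 − 30 = 537 left.
May 2077 has 31 days: 537 − 31 = 506 left.
June 2077 has 30 days: 506 − 30 = 476 left.
July 2077 has 31 days: 476 − 31 = 445 left.
August 2077 has 31 days: 445 − 31 = 414 left.
September 2077 has 30 days: 414 − 30 = 384 left.
October 2077 has 31 days: 384 − 31 = 353 left.
November 2077 has 30 days: 353 − 30 = 323 left.
December 2077 has 31 days: 323 − 31 = 292 left.
January 2078 has 31 days: 292 − 31 = 261 left.
February 2078 has 28 days (2078 is not a leap year): 261 − 28 = 233 left.
March 2078 has 31 days: 233 − 31 = 202 left.
April 2078 has 30 days: 202 − 30 = 172 left.
May 2078 has 31 days: 172 − 31 = 141 left.
June 2078 has 30 days: 141 − 30 = 111 left.
July 2078 has 31 days: 111 − 31 = 80 left.
August 2078 has 31 days: 80 − 31 = 49 left.
September 2078 has 30 days: 49 − 30 = 19 left.
19 days into October 2078 → October 19, 2078.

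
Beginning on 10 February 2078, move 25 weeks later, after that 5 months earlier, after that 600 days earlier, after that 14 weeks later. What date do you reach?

October 18, 2076

Adding 25 weeks (= 175 days) from February 10, 2078:
February has 28 days, so 28 − 10 = 18 days remain after February 10, 2078; 175 − 18 = 157 left.
March 2078 has 31 days: 157 − 31 = 126 left.
April 2078 has 30 days: 126 − 30 = 96 left.
May 2078 has 31 days: 96 − 31 = 65 left.
June 2078 has 30 days: 65 − 30 = 35 left.
July 2078 has 31 days: 35 − 31 = 4 left.
4 days into August 2078 → August 4, 2078.
Subtracting 5 months from August 4, 2078:
month 8 − 5 = 3 → March 2078.
Day 4 is valid in March, giving March 4, 2078.
Going back 600 days from March 4, 2078:
Going back 4 days from March 4, 2078 reaches the end of the previous month; 600 − 4 = 596 left.
February 2078 has 28 days (2078 is not a leap year): 596 − 28 = 568 left.
January 2078 has 31 days: 568 − 31 = 537 left.
December 2077 has 31 days: 537 − 31 = 506 left.
November 2077 has 30 days: 506 − 30 = 476 left.
October 2077 has 31 days: 476 − 31 = 445 left.
September 2077 has 30 days: 445 − 30 = 415 left.
August 2077 has 31 days: 415 − 31 = 384 left.
July 2077 has 31 days: 384 − 31 = 353 left.
June 2077 has 30 days: 353 − 30 = 323 left.
May 2077 has 31 days: 323 − 31 = 292 left.
April 2077 has 30 days: 292 − 30 = 262 left.
March 2077 has 31 days: 262 − 31 = 231 left.
February 2077 has 28 days (2077 is not a leap year): 231 − 28 = 203 left.
January 2077 has 31 days: 203 − 31 = 172 left.
December 2076 has 31 days: 172 − 31 = 141 left.
November 2076 has 30 days: 141 − 30 = 111 left.
October 2076 has 31 days: 111 − 31 = 80 left.
September 2076 has 30 days: 80 − 30 = 50 left.
August 2076 has 31 days: 50 − 31 = 19 left.
July 2076 has 31 days; 31 − 19 = 12 → July 12, 2076.
Adding 14 weeks (= 98 days) from July 12, 2076:
July has 31 days, so 31 − 12 = 19 days remain after July 12, 2076; 98 − 19 = 79 left.
August 2076 has 31 days: 79 − 31 = 48 left.
September 2076 has 30 days: 48 − 30 = 18 left.
18 days into October 2076 → October 18, 2076.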